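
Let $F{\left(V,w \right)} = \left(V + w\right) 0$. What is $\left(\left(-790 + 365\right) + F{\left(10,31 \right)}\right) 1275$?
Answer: $-541875$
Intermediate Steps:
$F{\left(V,w \right)} = 0$
$\left(\left(-790 + 365\right) + F{\left(10,31 \right)}\right) 1275 = \left(\left(-790 + 365\right) + 0\right) 1275 = \left(-425 + 0\right) 1275 = \left(-425\right) 1275 = -541875$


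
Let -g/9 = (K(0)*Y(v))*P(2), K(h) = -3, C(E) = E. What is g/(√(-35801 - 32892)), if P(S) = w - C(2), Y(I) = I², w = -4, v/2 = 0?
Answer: 0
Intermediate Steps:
v = 0 (v = 2*0 = 0)
P(S) = -6 (P(S) = -4 - 1*2 = -4 - 2 = -6)
g = 0 (g = -9*(-3*0²)*(-6) = -9*(-3*0)*(-6) = -0*(-6) = -9*0 = 0)
g/(√(-35801 - 32892)) = 0/(√(-35801 - 32892)) = 0/(√(-68693)) = 0/((I*√68693)) = 0*(-I*√68693/68693) = 0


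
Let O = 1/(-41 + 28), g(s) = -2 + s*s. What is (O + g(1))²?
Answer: 196/169 ≈ 1.1598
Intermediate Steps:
g(s) = -2 + s²
O = -1/13 (O = 1/(-13) = -1/13 ≈ -0.076923)
(O + g(1))² = (-1/13 + (-2 + 1²))² = (-1/13 + (-2 + 1))² = (-1/13 - 1)² = (-14/13)² = 196/169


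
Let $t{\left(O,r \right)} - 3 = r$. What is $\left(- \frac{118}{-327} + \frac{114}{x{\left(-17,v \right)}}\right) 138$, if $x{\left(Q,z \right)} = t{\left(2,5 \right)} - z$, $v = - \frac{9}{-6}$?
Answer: $\frac{3500140}{1417} \approx 2470.1$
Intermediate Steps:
$v = \frac{3}{2}$ ($v = \left(-9\right) \left(- \frac{1}{6}\right) = \frac{3}{2} \approx 1.5$)
$t{\left(O,r \right)} = 3 + r$
$x{\left(Q,z \right)} = 8 - z$ ($x{\left(Q,z \right)} = \left(3 + 5\right) - z = 8 - z$)
$\left(- \frac{118}{-327} + \frac{114}{x{\left(-17,v \right)}}\right) 138 = \left(- \frac{118}{-327} + \frac{114}{8 - \frac{3}{2}}\right) 138 = \left(\left(-118\right) \left(- \frac{1}{327}\right) + \frac{114}{8 - \frac{3}{2}}\right) 138 = \left(\frac{118}{327} + \frac{114}{\frac{13}{2}}\right) 138 = \left(\frac{118}{327} + 114 \cdot \frac{2}{13}\right) 138 = \left(\frac{118}{327} + \frac{228}{13}\right) 138 = \frac{76090}{4251} \cdot 138 = \frac{3500140}{1417}$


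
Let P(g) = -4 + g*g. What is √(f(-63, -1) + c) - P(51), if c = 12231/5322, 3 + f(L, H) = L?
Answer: -2597 + I*√200474418/1774 ≈ -2597.0 + 7.9813*I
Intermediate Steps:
f(L, H) = -3 + L
c = 4077/1774 (c = 12231*(1/5322) = 4077/1774 ≈ 2.2982)
P(g) = -4 + g²
√(f(-63, -1) + c) - P(51) = √((-3 - 63) + 4077/1774) - (-4 + 51²) = √(-66 + 4077/1774) - (-4 + 2601) = √(-113007/1774) - 1*2597 = I*√200474418/1774 - 2597 = -2597 + I*√200474418/1774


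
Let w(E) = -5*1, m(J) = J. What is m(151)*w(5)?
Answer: -755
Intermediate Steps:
w(E) = -5
m(151)*w(5) = 151*(-5) = -755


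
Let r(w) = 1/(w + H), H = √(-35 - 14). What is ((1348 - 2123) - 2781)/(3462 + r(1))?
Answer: -615547156/599279125 - 24892*I/599279125 ≈ -1.0271 - 4.1537e-5*I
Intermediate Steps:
H = 7*I (H = √(-49) = 7*I ≈ 7.0*I)
r(w) = 1/(w + 7*I)
((1348 - 2123) - 2781)/(3462 + r(1)) = ((1348 - 2123) - 2781)/(3462 + 1/(1 + 7*I)) = (-775 - 2781)/(3462 + (1 - 7*I)/50) = -3556/(3462 + (1 - 7*I)/50)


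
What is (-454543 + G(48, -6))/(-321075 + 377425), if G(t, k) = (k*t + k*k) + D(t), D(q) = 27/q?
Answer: -7276711/901600 ≈ -8.0709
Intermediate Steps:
G(t, k) = k² + 27/t + k*t (G(t, k) = (k*t + k*k) + 27/t = (k*t + k²) + 27/t = (k² + k*t) + 27/t = k² + 27/t + k*t)
(-454543 + G(48, -6))/(-321075 + 377425) = (-454543 + (27 - 6*48*(-6 + 48))/48)/(-321075 + 377425) = (-454543 + (27 - 6*48*42)/48)/56350 = (-454543 + (27 - 12096)/48)*(1/56350) = (-454543 + (1/48)*(-12069))*(1/56350) = (-454543 - 4023/16)*(1/56350) = -7276711/16*1/56350 = -7276711/901600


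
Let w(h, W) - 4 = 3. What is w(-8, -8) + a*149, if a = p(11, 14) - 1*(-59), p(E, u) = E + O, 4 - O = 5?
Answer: 10288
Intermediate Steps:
O = -1 (O = 4 - 1*5 = 4 - 5 = -1)
w(h, W) = 7 (w(h, W) = 4 + 3 = 7)
p(E, u) = -1 + E (p(E, u) = E - 1 = -1 + E)
a = 69 (a = (-1 + 11) - 1*(-59) = 10 + 59 = 69)
w(-8, -8) + a*149 = 7 + 69*149 = 7 + 10281 = 10288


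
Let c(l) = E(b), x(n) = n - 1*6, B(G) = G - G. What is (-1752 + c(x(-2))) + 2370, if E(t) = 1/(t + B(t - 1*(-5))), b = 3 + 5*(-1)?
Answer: 1235/2 ≈ 617.50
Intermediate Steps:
B(G) = 0
x(n) = -6 + n (x(n) = n - 6 = -6 + n)
b = -2 (b = 3 - 5 = -2)
E(t) = 1/t (E(t) = 1/(t + 0) = 1/t)
c(l) = -½ (c(l) = 1/(-2) = -½)
(-1752 + c(x(-2))) + 2370 = (-1752 - ½) + 2370 = -3505/2 + 2370 = 1235/2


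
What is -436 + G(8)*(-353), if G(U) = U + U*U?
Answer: -25852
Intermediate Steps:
G(U) = U + U**2
-436 + G(8)*(-353) = -436 + (8*(1 + 8))*(-353) = -436 + (8*9)*(-353) = -436 + 72*(-353) = -436 - 25416 = -25852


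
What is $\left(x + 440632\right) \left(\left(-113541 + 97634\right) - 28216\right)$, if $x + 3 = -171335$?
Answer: $-11882059162$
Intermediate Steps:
$x = -171338$ ($x = -3 - 171335 = -171338$)
$\left(x + 440632\right) \left(\left(-113541 + 97634\right) - 28216\right) = \left(-171338 + 440632\right) \left(\left(-113541 + 97634\right) - 28216\right) = 269294 \left(-15907 + \left(-248473 + 220257\right)\right) = 269294 \left(-15907 - 28216\right) = 269294 \left(-44123\right) = -11882059162$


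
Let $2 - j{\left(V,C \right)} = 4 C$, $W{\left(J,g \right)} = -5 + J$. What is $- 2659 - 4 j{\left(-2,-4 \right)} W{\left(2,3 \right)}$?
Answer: $-574344$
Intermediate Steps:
$j{\left(V,C \right)} = 2 - 4 C$
$- 2659 - 4 j{\left(-2,-4 \right)} W{\left(2,3 \right)} = - 2659 - 4 \left(2 - -16\right) \left(-5 + 2\right) = - 2659 - 4 \left(2 + 16\right) \left(-3\right) = - 2659 \left(-4\right) 18 \left(-3\right) = - 2659 \left(\left(-72\right) \left(-3\right)\right) = \left(-2659\right) 216 = -574344$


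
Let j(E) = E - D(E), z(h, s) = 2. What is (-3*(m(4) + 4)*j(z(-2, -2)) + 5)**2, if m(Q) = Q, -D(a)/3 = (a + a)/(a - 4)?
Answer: 10201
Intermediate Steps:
D(a) = -6*a/(-4 + a) (D(a) = -3*(a + a)/(a - 4) = -3*2*a/(-4 + a) = -6*a/(-4 + a))
j(E) = E + 6*E/(-4 + E) (j(E) = E - (-6)*E/(-4 + E) = E + 6*E/(-4 + E))
(-3*(m(4) + 4)*j(z(-2, -2)) + 5)**2 = (-3*(4 + 4)*2*(2 + 2)/(-4 + 2) + 5)**2 = (-24*2*4/(-2) + 5)**2 = (-24*2*(-1/2)*4 + 5)**2 = (-24*(-4) + 5)**2 = (-3*(-32) + 5)**2 = (96 + 5)**2 = 101**2 = 10201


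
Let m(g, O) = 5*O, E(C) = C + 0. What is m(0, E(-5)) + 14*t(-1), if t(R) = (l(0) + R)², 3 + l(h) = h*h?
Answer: 199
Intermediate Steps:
E(C) = C
l(h) = -3 + h² (l(h) = -3 + h*h = -3 + h²)
t(R) = (-3 + R)² (t(R) = ((-3 + 0²) + R)² = ((-3 + 0) + R)² = (-3 + R)²)
m(0, E(-5)) + 14*t(-1) = 5*(-5) + 14*(3 - 1*(-1))² = -25 + 14*(3 + 1)² = -25 + 14*4² = -25 + 14*16 = -25 + 224 = 199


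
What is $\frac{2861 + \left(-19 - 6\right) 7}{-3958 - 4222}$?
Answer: $- \frac{1343}{4090} \approx -0.32836$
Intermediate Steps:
$\frac{2861 + \left(-19 - 6\right) 7}{-3958 - 4222} = \frac{2861 - 175}{-8180} = \left(2861 - 175\right) \left(- \frac{1}{8180}\right) = 2686 \left(- \frac{1}{8180}\right) = - \frac{1343}{4090}$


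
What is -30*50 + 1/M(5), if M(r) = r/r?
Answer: -1499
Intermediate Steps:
M(r) = 1
-30*50 + 1/M(5) = -30*50 + 1/1 = -1500 + 1 = -1499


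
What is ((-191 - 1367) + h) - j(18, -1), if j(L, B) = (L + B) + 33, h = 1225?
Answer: -383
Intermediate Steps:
j(L, B) = 33 + B + L (j(L, B) = (B + L) + 33 = 33 + B + L)
((-191 - 1367) + h) - j(18, -1) = ((-191 - 1367) + 1225) - (33 - 1 + 18) = (-1558 + 1225) - 1*50 = -333 - 50 = -383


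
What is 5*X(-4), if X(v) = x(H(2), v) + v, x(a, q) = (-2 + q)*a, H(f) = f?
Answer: -80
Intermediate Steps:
x(a, q) = a*(-2 + q)
X(v) = -4 + 3*v (X(v) = 2*(-2 + v) + v = (-4 + 2*v) + v = -4 + 3*v)
5*X(-4) = 5*(-4 + 3*(-4)) = 5*(-4 - 12) = 5*(-16) = -80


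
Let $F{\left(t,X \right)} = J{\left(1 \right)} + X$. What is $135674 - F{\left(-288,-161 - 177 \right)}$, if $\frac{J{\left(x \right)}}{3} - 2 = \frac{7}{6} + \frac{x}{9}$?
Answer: $\frac{816013}{6} \approx 1.36 \cdot 10^{5}$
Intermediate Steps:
$J{\left(x \right)} = \frac{19}{2} + \frac{x}{3}$ ($J{\left(x \right)} = 6 + 3 \left(\frac{7}{6} + \frac{x}{9}\right) = 6 + \left(\frac{7}{2} + \frac{x}{3}\right) = \frac{19}{2} + \frac{x}{3}$)
$F{\left(t,X \right)} = \frac{59}{6} + X$ ($F{\left(t,X \right)} = \left(\frac{19}{2} + \frac{1}{3} \cdot 1\right) + X = \left(\frac{19}{2} + \frac{1}{3}\right) + X = \frac{59}{6} + X$)
$135674 - F{\left(-288,-161 - 177 \right)} = 135674 - \left(\frac{59}{6} - 338\right) = 135674 - - \frac{1969}{6} = 135674 + \frac{1969}{6} = \frac{816013}{6}$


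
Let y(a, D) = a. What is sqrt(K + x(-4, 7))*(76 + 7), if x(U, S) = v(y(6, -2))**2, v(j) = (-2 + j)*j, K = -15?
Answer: 83*sqrt(561) ≈ 1965.9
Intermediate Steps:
v(j) = j*(-2 + j)
x(U, S) = 576 (x(U, S) = (6*(-2 + 6))**2 = (6*4)**2 = 24**2 = 576)
sqrt(K + x(-4, 7))*(76 + 7) = sqrt(-15 + 576)*(76 + 7) = sqrt(561)*83 = 83*sqrt(561)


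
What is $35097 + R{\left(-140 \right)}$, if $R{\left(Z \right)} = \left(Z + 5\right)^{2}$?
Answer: $53322$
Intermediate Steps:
$R{\left(Z \right)} = \left(5 + Z\right)^{2}$
$35097 + R{\left(-140 \right)} = 35097 + \left(5 - 140\right)^{2} = 35097 + \left(-135\right)^{2} = 35097 + 18225 = 53322$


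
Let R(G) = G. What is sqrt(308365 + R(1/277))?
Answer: sqrt(23660538362)/277 ≈ 555.31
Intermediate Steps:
sqrt(308365 + R(1/277)) = sqrt(308365 + 1/277) = sqrt(85417106/277) = sqrt(23660538362)/277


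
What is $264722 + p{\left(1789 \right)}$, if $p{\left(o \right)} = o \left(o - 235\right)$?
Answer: $3044828$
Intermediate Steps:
$p{\left(o \right)} = o \left(-235 + o\right)$
$264722 + p{\left(1789 \right)} = 264722 + 1789 \left(-235 + 1789\right) = 264722 + 1789 \cdot 1554 = 264722 + 2780106 = 3044828$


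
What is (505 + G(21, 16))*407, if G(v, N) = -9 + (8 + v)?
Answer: 213675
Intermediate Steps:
G(v, N) = -1 + v
(505 + G(21, 16))*407 = (505 + (-1 + 21))*407 = (505 + 20)*407 = 525*407 = 213675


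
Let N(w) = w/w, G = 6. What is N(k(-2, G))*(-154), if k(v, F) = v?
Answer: -154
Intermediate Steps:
N(w) = 1
N(k(-2, G))*(-154) = 1*(-154) = -154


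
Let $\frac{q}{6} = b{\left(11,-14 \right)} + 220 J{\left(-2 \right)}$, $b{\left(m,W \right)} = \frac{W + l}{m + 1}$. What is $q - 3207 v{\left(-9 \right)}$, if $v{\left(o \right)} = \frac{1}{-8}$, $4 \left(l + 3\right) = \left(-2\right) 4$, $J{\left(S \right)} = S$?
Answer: $- \frac{17989}{8} \approx -2248.6$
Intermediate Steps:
$l = -5$ ($l = -3 + \frac{\left(-2\right) 4}{4} = -3 + \frac{1}{4} \left(-8\right) = -3 - 2 = -5$)
$b{\left(m,W \right)} = \frac{-5 + W}{1 + m}$ ($b{\left(m,W \right)} = \frac{W - 5}{m + 1} = \frac{-5 + W}{1 + m}$)
$q = - \frac{5299}{2}$ ($q = 6 \left(\frac{-5 - 14}{1 + 11} + 220 \left(-2\right)\right) = 6 \left(\frac{1}{12} \left(-19\right) - 440\right) = 6 \left(- \frac{19}{12} - 440\right) = 6 \left(- \frac{5299}{12}\right) = - \frac{5299}{2} \approx -2649.5$)
$v{\left(o \right)} = - \frac{1}{8}$
$q - 3207 v{\left(-9 \right)} = - \frac{5299}{2} - 3207 \left(- \frac{1}{8}\right) = - \frac{5299}{2} - - \frac{3207}{8} = - \frac{5299}{2} + \frac{3207}{8} = - \frac{17989}{8}$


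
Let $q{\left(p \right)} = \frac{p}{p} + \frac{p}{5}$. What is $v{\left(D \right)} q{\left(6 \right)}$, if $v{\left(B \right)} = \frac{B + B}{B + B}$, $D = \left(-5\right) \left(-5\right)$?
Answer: $\frac{11}{5} \approx 2.2$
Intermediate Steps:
$q{\left(p \right)} = 1 + \frac{p}{5}$ ($q{\left(p \right)} = 1 + p \frac{1}{5} = 1 + \frac{p}{5}$)
$D = 25$
$v{\left(B \right)} = 1$ ($v{\left(B \right)} = \frac{2 B}{2 B} = 2 B \frac{1}{2 B} = 1$)
$v{\left(D \right)} q{\left(6 \right)} = 1 \left(1 + \frac{1}{5} \cdot 6\right) = 1 \left(1 + \frac{6}{5}\right) = 1 \cdot \frac{11}{5} = \frac{11}{5}$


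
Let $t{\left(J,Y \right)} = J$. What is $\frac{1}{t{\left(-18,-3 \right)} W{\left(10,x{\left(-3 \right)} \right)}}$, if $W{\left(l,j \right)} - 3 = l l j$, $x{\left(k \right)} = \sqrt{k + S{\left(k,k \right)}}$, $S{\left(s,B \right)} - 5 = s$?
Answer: $- \frac{1}{60054} + \frac{50 i}{90081} \approx -1.6652 \cdot 10^{-5} + 0.00055506 i$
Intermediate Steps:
$S{\left(s,B \right)} = 5 + s$
$x{\left(k \right)} = \sqrt{5 + 2 k}$ ($x{\left(k \right)} = \sqrt{k + \left(5 + k\right)} = \sqrt{5 + 2 k}$)
$W{\left(l,j \right)} = 3 + j l^{2}$ ($W{\left(l,j \right)} = 3 + l l j = 3 + l^{2} j = 3 + j l^{2}$)
$\frac{1}{t{\left(-18,-3 \right)} W{\left(10,x{\left(-3 \right)} \right)}} = \frac{1}{\left(-18\right) \left(3 + \sqrt{5 + 2 \left(-3\right)} 10^{2}\right)} = \frac{1}{\left(-18\right) \left(3 + \sqrt{5 - 6} \cdot 100\right)} = \frac{1}{\left(-18\right) \left(3 + \sqrt{-1} \cdot 100\right)} = \frac{1}{\left(-18\right) \left(3 + i 100\right)} = \frac{1}{\left(-18\right) \left(3 + 100 i\right)} = \frac{1}{-54 - 1800 i} = \frac{-54 + 1800 i}{3242916}$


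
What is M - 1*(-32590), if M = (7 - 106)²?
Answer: 42391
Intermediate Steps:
M = 9801 (M = (-99)² = 9801)
M - 1*(-32590) = 9801 - 1*(-32590) = 9801 + 32590 = 42391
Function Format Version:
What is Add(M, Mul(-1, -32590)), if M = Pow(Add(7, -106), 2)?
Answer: 42391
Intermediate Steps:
M = 9801 (M = Pow(-99, 2) = 9801)
Add(M, Mul(-1, -32590)) = Add(9801, Mul(-1, -32590)) = Add(9801, 32590) = 42391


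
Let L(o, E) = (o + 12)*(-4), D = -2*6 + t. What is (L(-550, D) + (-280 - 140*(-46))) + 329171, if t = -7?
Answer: 337483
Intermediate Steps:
D = -19 (D = -2*6 - 7 = -12 - 7 = -19)
L(o, E) = -48 - 4*o (L(o, E) = (12 + o)*(-4) = -48 - 4*o)
(L(-550, D) + (-280 - 140*(-46))) + 329171 = ((-48 - 4*(-550)) + (-280 - 140*(-46))) + 329171 = ((-48 + 2200) + (-280 + 6440)) + 329171 = (2152 + 6160) + 329171 = 8312 + 329171 = 337483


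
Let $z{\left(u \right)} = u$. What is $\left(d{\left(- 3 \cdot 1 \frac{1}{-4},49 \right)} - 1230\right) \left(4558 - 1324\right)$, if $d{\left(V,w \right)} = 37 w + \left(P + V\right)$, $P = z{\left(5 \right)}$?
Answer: $\frac{3808035}{2} \approx 1.904 \cdot 10^{6}$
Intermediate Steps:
$P = 5$
$d{\left(V,w \right)} = 5 + V + 37 w$ ($d{\left(V,w \right)} = 37 w + \left(5 + V\right) = 5 + V + 37 w$)
$\left(d{\left(- 3 \cdot 1 \frac{1}{-4},49 \right)} - 1230\right) \left(4558 - 1324\right) = \left(\left(5 - 3 \cdot 1 \frac{1}{-4} + 37 \cdot 49\right) - 1230\right) \left(4558 - 1324\right) = \left(\left(5 - 3 \cdot 1 \left(- \frac{1}{4}\right) + 1813\right) - 1230\right) 3234 = \left(\left(5 - - \frac{3}{4} + 1813\right) - 1230\right) 3234 = \left(\left(5 + \frac{3}{4} + 1813\right) - 1230\right) 3234 = \left(\frac{7275}{4} - 1230\right) 3234 = \frac{2355}{4} \cdot 3234 = \frac{3808035}{2}$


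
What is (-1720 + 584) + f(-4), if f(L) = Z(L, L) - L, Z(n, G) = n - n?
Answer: -1132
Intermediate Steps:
Z(n, G) = 0
f(L) = -L (f(L) = 0 - L = -L)
(-1720 + 584) + f(-4) = (-1720 + 584) - 1*(-4) = -1136 + 4 = -1132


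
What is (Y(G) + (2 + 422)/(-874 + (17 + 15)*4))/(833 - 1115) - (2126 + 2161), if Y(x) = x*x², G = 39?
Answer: -473058157/105186 ≈ -4497.4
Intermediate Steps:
Y(x) = x³
(Y(G) + (2 + 422)/(-874 + (17 + 15)*4))/(833 - 1115) - (2126 + 2161) = (39³ + (2 + 422)/(-874 + (17 + 15)*4))/(833 - 1115) - (2126 + 2161) = (59319 + 424/(-874 + 32*4))/(-282) - 1*4287 = (59319 + 424/(-874 + 128))*(-1/282) - 4287 = (59319 + 424/(-746))*(-1/282) - 4287 = (59319 + 424*(-1/746))*(-1/282) - 4287 = (59319 - 212/373)*(-1/282) - 4287 = (22125775/373)*(-1/282) - 4287 = -22125775/105186 - 4287 = -473058157/105186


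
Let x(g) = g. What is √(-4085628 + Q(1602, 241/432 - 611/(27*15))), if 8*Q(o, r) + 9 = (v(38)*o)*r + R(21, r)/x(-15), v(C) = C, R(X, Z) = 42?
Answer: I*√2357489878/24 ≈ 2023.1*I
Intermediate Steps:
Q(o, r) = -59/40 + 19*o*r/4 (Q(o, r) = -9/8 + ((38*o)*r + 42/(-15))/8 = -9/8 + (38*o*r + 42*(-1/15))/8 = -9/8 + (38*o*r - 14/5)/8 = -9/8 + (-14/5 + 38*o*r)/8 = -9/8 + (-7/20 + 19*o*r/4) = -59/40 + 19*o*r/4)
√(-4085628 + Q(1602, 241/432 - 611/(27*15))) = √(-4085628 + (-59/40 + (19/4)*1602*(241/432 - 611/(27*15)))) = √(-4085628 + (-59/40 + (19/4)*1602*(241*(1/432) - 611/405))) = √(-4085628 + (-59/40 + (19/4)*1602*(241/432 - 611*1/405))) = √(-4085628 + (-59/40 + (19/4)*1602*(241/432 - 611/405))) = √(-4085628 + (-59/40 + (19/4)*1602*(-6161/6480))) = √(-4085628 + (-59/40 - 10418251/1440)) = √(-4085628 - 2084075/288) = √(-1178744939/288) = I*√2357489878/24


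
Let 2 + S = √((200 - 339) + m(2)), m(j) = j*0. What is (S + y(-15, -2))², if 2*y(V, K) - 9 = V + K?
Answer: (6 - I*√139)² ≈ -103.0 - 141.48*I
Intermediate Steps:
m(j) = 0
y(V, K) = 9/2 + K/2 + V/2 (y(V, K) = 9/2 + (V + K)/2 = 9/2 + (K + V)/2 = 9/2 + (K/2 + V/2) = 9/2 + K/2 + V/2)
S = -2 + I*√139 (S = -2 + √((200 - 339) + 0) = -2 + √(-139 + 0) = -2 + √(-139) = -2 + I*√139 ≈ -2.0 + 11.79*I)
(S + y(-15, -2))² = ((-2 + I*√139) + (9/2 + (½)*(-2) + (½)*(-15)))² = ((-2 + I*√139) + (9/2 - 1 - 15/2))² = ((-2 + I*√139) - 4)² = (-6 + I*√139)²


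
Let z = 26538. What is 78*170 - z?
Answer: -13278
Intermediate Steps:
78*170 - z = 78*170 - 1*26538 = 13260 - 26538 = -13278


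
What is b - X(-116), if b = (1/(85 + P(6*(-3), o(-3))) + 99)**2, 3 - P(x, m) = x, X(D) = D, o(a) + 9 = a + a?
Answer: 111448401/11236 ≈ 9918.9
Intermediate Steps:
o(a) = -9 + 2*a (o(a) = -9 + (a + a) = -9 + 2*a)
P(x, m) = 3 - x
b = 110145025/11236 (b = (1/(85 + (3 - 6*(-3))) + 99)**2 = (1/(85 + (3 - 1*(-18))) + 99)**2 = (1/(85 + (3 + 18)) + 99)**2 = (1/(85 + 21) + 99)**2 = (1/106 + 99)**2 = (10495/106)**2 = 110145025/11236 ≈ 9802.9)
b - X(-116) = 110145025/11236 - 1*(-116) = 110145025/11236 + 116 = 111448401/11236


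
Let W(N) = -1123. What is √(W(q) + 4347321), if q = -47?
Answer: √4346198 ≈ 2084.8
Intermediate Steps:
√(W(q) + 4347321) = √(-1123 + 4347321) = √4346198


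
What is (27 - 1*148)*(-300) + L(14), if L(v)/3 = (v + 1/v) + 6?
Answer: 509043/14 ≈ 36360.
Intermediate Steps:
L(v) = 18 + 3*v + 3/v (L(v) = 3*((v + 1/v) + 6) = 3*(6 + v + 1/v) = 18 + 3*v + 3/v)
(27 - 1*148)*(-300) + L(14) = (27 - 1*148)*(-300) + (18 + 3*14 + 3/14) = (27 - 148)*(-300) + (18 + 42 + 3*(1/14)) = -121*(-300) + (18 + 42 + 3/14) = 36300 + 843/14 = 509043/14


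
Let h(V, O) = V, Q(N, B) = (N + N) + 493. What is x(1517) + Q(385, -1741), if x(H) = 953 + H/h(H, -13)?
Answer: 2217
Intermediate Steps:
Q(N, B) = 493 + 2*N (Q(N, B) = 2*N + 493 = 493 + 2*N)
x(H) = 954 (x(H) = 953 + H/H = 953 + 1 = 954)
x(1517) + Q(385, -1741) = 954 + (493 + 2*385) = 954 + (493 + 770) = 954 + 1263 = 2217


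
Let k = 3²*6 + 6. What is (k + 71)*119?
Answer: 15589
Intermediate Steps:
k = 60 (k = 9*6 + 6 = 54 + 6 = 60)
(k + 71)*119 = (60 + 71)*119 = 131*119 = 15589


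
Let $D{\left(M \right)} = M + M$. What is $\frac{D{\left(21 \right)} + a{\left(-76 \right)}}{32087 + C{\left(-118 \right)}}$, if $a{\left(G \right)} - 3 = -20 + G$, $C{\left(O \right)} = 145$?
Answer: $- \frac{1}{632} \approx -0.0015823$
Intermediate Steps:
$a{\left(G \right)} = -17 + G$ ($a{\left(G \right)} = 3 + \left(-20 + G\right) = -17 + G$)
$D{\left(M \right)} = 2 M$
$\frac{D{\left(21 \right)} + a{\left(-76 \right)}}{32087 + C{\left(-118 \right)}} = \frac{2 \cdot 21 - 93}{32087 + 145} = \frac{42 - 93}{32232} = \left(-51\right) \frac{1}{32232} = - \frac{1}{632}$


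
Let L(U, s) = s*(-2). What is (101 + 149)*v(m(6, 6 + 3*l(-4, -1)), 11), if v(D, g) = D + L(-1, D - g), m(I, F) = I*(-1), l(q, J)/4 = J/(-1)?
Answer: 7000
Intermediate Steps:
L(U, s) = -2*s
l(q, J) = -4*J (l(q, J) = 4*(J/(-1)) = 4*(J*(-1)) = 4*(-J) = -4*J)
m(I, F) = -I
v(D, g) = -D + 2*g (v(D, g) = D - 2*(D - g) = D + (-2*D + 2*g) = -D + 2*g)
(101 + 149)*v(m(6, 6 + 3*l(-4, -1)), 11) = (101 + 149)*(-(-1)*6 + 2*11) = 250*(-1*(-6) + 22) = 250*(6 + 22) = 250*28 = 7000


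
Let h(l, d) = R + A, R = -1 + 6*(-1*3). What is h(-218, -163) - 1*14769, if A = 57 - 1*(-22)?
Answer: -14709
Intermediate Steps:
R = -19 (R = -1 + 6*(-3) = -1 - 18 = -19)
A = 79 (A = 57 + 22 = 79)
h(l, d) = 60 (h(l, d) = -19 + 79 = 60)
h(-218, -163) - 1*14769 = 60 - 1*14769 = 60 - 14769 = -14709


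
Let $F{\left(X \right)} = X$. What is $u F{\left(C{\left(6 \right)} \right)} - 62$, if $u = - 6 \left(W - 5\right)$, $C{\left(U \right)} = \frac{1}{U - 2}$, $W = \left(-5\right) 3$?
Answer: $-32$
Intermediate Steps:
$W = -15$
$C{\left(U \right)} = \frac{1}{-2 + U}$
$u = 120$ ($u = - 6 \left(-15 - 5\right) = \left(-6\right) \left(-20\right) = 120$)
$u F{\left(C{\left(6 \right)} \right)} - 62 = \frac{120}{-2 + 6} - 62 = \frac{120}{4} - 62 = 120 \cdot \frac{1}{4} - 62 = 30 - 62 = -32$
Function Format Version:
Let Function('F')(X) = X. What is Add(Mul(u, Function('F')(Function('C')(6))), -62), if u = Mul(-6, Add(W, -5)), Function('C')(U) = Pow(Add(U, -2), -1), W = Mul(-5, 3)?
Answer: -32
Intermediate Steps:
W = -15
Function('C')(U) = Pow(Add(-2, U), -1)
u = 120 (u = Mul(-6, Add(-15, -5)) = Mul(-6, -20) = 120)
Add(Mul(u, Function('F')(Function('C')(6))), -62) = Add(Mul(120, Pow(Add(-2, 6), -1)), -62) = Add(Mul(120, Pow(4, -1)), -62) = Add(Mul(120, Rational(1, 4)), -62) = Add(30, -62) = -32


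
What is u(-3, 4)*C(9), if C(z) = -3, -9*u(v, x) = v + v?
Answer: -2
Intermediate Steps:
u(v, x) = -2*v/9 (u(v, x) = -(v + v)/9 = -2*v/9)
u(-3, 4)*C(9) = -2/9*(-3)*(-3) = (⅔)*(-3) = -2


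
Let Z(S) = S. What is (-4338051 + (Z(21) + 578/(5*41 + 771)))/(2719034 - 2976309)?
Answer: 2116958351/125550200 ≈ 16.861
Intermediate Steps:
(-4338051 + (Z(21) + 578/(5*41 + 771)))/(2719034 - 2976309) = (-4338051 + (21 + 578/(5*41 + 771)))/(2719034 - 2976309) = (-4338051 + (21 + 578/(205 + 771)))/(-257275) = (-4338051 + (21 + 578/976))*(-1/257275) = (-4338051 + (21 + (1/976)*578))*(-1/257275) = (-4338051 + (21 + 289/488))*(-1/257275) = (-4338051 + 10537/488)*(-1/257275) = -2116958351/488*(-1/257275) = 2116958351/125550200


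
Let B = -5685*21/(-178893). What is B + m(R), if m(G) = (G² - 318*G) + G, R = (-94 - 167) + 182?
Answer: 621845333/19877 ≈ 31285.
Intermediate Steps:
R = -79 (R = -261 + 182 = -79)
m(G) = G² - 317*G
B = 13265/19877 (B = -119385*(-1/178893) = 13265/19877 ≈ 0.66735)
B + m(R) = 13265/19877 - 79*(-317 - 79) = 13265/19877 - 79*(-396) = 13265/19877 + 31284 = 621845333/19877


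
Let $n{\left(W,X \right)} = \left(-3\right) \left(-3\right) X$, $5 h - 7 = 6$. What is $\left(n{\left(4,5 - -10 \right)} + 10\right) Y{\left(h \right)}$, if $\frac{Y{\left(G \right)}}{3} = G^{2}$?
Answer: $\frac{14703}{5} \approx 2940.6$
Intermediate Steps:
$h = \frac{13}{5}$ ($h = \frac{7}{5} + \frac{1}{5} \cdot 6 = \frac{7}{5} + \frac{6}{5} = \frac{13}{5} \approx 2.6$)
$Y{\left(G \right)} = 3 G^{2}$
$n{\left(W,X \right)} = 9 X$
$\left(n{\left(4,5 - -10 \right)} + 10\right) Y{\left(h \right)} = \left(9 \left(5 - -10\right) + 10\right) 3 \left(\frac{13}{5}\right)^{2} = \left(9 \left(5 + 10\right) + 10\right) 3 \cdot \frac{169}{25} = \left(9 \cdot 15 + 10\right) \frac{507}{25} = \left(135 + 10\right) \frac{507}{25} = 145 \cdot \frac{507}{25} = \frac{14703}{5}$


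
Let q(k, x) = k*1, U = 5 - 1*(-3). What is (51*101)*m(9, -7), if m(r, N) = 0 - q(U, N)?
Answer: -41208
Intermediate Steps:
U = 8 (U = 5 + 3 = 8)
q(k, x) = k
m(r, N) = -8 (m(r, N) = 0 - 1*8 = 0 - 8 = -8)
(51*101)*m(9, -7) = (51*101)*(-8) = 5151*(-8) = -41208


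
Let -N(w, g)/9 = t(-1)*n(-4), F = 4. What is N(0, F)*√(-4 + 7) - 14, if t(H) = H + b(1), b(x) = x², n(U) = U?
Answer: -14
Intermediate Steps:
t(H) = 1 + H (t(H) = H + 1² = H + 1 = 1 + H)
N(w, g) = 0 (N(w, g) = -9*(1 - 1)*(-4) = -0*(-4) = -9*0 = 0)
N(0, F)*√(-4 + 7) - 14 = 0*√(-4 + 7) - 14 = 0*√3 - 14 = 0 - 14 = -14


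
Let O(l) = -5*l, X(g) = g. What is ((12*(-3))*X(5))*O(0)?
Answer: 0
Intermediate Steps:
((12*(-3))*X(5))*O(0) = ((12*(-3))*5)*(-5*0) = -36*5*0 = -180*0 = 0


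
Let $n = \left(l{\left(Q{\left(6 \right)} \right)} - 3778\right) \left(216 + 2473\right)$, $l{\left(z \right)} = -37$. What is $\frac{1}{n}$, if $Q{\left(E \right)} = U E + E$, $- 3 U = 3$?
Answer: $- \frac{1}{10258535} \approx -9.748 \cdot 10^{-8}$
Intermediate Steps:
$U = -1$ ($U = \left(- \frac{1}{3}\right) 3 = -1$)
$Q{\left(E \right)} = 0$ ($Q{\left(E \right)} = - E + E = 0$)
$n = -10258535$ ($n = \left(-37 - 3778\right) \left(216 + 2473\right) = \left(-3815\right) 2689 = -10258535$)
$\frac{1}{n} = \frac{1}{-10258535} = - \frac{1}{10258535}$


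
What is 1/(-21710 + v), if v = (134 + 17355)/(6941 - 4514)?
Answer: -2427/52672681 ≈ -4.6077e-5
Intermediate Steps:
v = 17489/2427 ≈ 7.2060
1/(-21710 + v) = 1/(-21710 + 17489/2427) = 1/(-52672681/2427) = -2427/52672681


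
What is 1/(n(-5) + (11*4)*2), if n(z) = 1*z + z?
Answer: 1/78 ≈ 0.012821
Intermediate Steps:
n(z) = 2*z (n(z) = z + z = 2*z)
1/(n(-5) + (11*4)*2) = 1/(2*(-5) + (11*4)*2) = 1/(-10 + 44*2) = 1/(-10 + 88) = 1/78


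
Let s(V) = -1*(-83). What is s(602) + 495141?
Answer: 495224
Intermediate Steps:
s(V) = 83
s(602) + 495141 = 83 + 495141 = 495224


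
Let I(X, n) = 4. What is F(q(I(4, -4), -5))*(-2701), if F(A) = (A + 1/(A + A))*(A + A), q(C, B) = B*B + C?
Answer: -4545783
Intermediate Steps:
q(C, B) = C + B² (q(C, B) = B² + C = C + B²)
F(A) = 2*A*(A + 1/(2*A)) (F(A) = (A + 1/(2*A))*(2*A) = 2*A*(A + 1/(2*A)))
F(q(I(4, -4), -5))*(-2701) = (1 + 2*(4 + (-5)²)²)*(-2701) = (1 + 2*(4 + 25)²)*(-2701) = (1 + 2*29²)*(-2701) = (1 + 2*841)*(-2701) = (1 + 1682)*(-2701) = 1683*(-2701) = -4545783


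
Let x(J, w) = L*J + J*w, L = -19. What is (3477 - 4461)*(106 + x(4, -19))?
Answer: 45264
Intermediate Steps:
x(J, w) = -19*J + J*w
(3477 - 4461)*(106 + x(4, -19)) = (3477 - 4461)*(106 + 4*(-19 - 19)) = -984*(106 + 4*(-38)) = -984*(106 - 152) = -984*(-46) = 45264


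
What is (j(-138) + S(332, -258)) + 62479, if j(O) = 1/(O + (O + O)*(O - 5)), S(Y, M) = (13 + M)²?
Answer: 4818082321/39330 ≈ 1.2250e+5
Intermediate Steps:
j(O) = 1/(O + 2*O*(-5 + O)) (j(O) = 1/(O + (2*O)*(-5 + O)) = 1/(O + 2*O*(-5 + O)))
(j(-138) + S(332, -258)) + 62479 = (1/((-138)*(-9 + 2*(-138))) + (13 - 258)²) + 62479 = (-1/(138*(-9 - 276)) + (-245)²) + 62479 = (-1/138/(-285) + 60025) + 62479 = (-1/138*(-1/285) + 60025) + 62479 = (1/39330 + 60025) + 62479 = 2360783251/39330 + 62479 = 4818082321/39330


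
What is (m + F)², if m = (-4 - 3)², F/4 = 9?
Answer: 7225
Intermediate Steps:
F = 36 (F = 4*9 = 36)
m = 49 (m = (-7)² = 49)
(m + F)² = (49 + 36)² = 85² = 7225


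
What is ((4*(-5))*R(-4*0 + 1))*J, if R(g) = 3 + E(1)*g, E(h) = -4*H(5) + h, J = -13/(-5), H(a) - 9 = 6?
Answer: 2912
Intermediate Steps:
H(a) = 15 (H(a) = 9 + 6 = 15)
J = 13/5 (J = -13*(-⅕) = 13/5 ≈ 2.6000)
E(h) = -60 + h (E(h) = -4*15 + h = -60 + h)
R(g) = 3 - 59*g (R(g) = 3 + (-60 + 1)*g = 3 - 59*g)
((4*(-5))*R(-4*0 + 1))*J = ((4*(-5))*(3 - 59*(-4*0 + 1)))*(13/5) = -20*(3 - 59*(0 + 1))*(13/5) = -20*(3 - 59*1)*(13/5) = -20*(3 - 59)*(13/5) = -20*(-56)*(13/5) = 1120*(13/5) = 2912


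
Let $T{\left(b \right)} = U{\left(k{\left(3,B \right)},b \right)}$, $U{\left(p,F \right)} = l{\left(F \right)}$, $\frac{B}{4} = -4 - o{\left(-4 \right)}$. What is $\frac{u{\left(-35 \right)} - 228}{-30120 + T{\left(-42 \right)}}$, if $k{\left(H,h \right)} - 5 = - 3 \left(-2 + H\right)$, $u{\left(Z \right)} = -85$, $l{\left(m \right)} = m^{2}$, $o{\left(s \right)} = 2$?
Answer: $\frac{313}{28356} \approx 0.011038$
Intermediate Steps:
$B = -24$ ($B = 4 \left(-4 - 2\right) = 4 \left(-6\right) = -24$)
$k{\left(H,h \right)} = 11 - 3 H$ ($k{\left(H,h \right)} = 5 - 3 \left(-2 + H\right) = 5 - \left(-6 + 3 H\right) = 11 - 3 H$)
$U{\left(p,F \right)} = F^{2}$
$T{\left(b \right)} = b^{2}$
$\frac{u{\left(-35 \right)} - 228}{-30120 + T{\left(-42 \right)}} = \frac{-85 - 228}{-30120 + \left(-42\right)^{2}} = - \frac{313}{-30120 + 1764} = - \frac{313}{-28356} = \left(-313\right) \left(- \frac{1}{28356}\right) = \frac{313}{28356}$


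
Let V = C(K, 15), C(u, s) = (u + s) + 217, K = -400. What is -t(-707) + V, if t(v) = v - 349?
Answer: 888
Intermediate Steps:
t(v) = -349 + v
C(u, s) = 217 + s + u (C(u, s) = (s + u) + 217 = 217 + s + u)
V = -168 (V = 217 + 15 - 400 = -168)
-t(-707) + V = -(-349 - 707) - 168 = -1*(-1056) - 168 = 1056 - 168 = 888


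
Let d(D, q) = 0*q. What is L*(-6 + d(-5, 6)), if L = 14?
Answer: -84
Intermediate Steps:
d(D, q) = 0
L*(-6 + d(-5, 6)) = 14*(-6 + 0) = 14*(-6) = -84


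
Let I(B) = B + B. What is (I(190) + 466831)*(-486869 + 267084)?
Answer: -102685969635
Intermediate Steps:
I(B) = 2*B
(I(190) + 466831)*(-486869 + 267084) = (2*190 + 466831)*(-486869 + 267084) = (380 + 466831)*(-219785) = 467211*(-219785) = -102685969635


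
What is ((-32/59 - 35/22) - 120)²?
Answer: 25131443841/1684804 ≈ 14917.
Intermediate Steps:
((-32/59 - 35/22) - 120)² = (-2769/1298 - 120)² = (-158529/1298)² = 25131443841/1684804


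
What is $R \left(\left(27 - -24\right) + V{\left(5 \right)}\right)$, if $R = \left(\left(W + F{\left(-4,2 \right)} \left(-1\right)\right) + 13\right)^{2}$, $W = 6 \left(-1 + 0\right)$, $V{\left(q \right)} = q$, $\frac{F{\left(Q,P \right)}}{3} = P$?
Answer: $56$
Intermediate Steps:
$F{\left(Q,P \right)} = 3 P$
$W = -6$ ($W = 6 \left(-1\right) = -6$)
$R = 1$ ($R = \left(\left(-6 + 3 \cdot 2 \left(-1\right)\right) + 13\right)^{2} = \left(\left(-6 + 6 \left(-1\right)\right) + 13\right)^{2} = \left(\left(-6 - 6\right) + 13\right)^{2} = \left(-12 + 13\right)^{2} = 1^{2} = 1$)
$R \left(\left(27 - -24\right) + V{\left(5 \right)}\right) = 1 \left(\left(27 - -24\right) + 5\right) = 1 \left(\left(27 + 24\right) + 5\right) = 1 \left(51 + 5\right) = 1 \cdot 56 = 56$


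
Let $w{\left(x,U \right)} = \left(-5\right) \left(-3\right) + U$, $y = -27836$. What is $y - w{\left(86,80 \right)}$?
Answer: $-27931$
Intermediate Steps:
$w{\left(x,U \right)} = 15 + U$
$y - w{\left(86,80 \right)} = -27836 - \left(15 + 80\right) = -27836 - 95 = -27931$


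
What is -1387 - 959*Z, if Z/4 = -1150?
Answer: 4410013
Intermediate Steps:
Z = -4600 (Z = 4*(-1150) = -4600)
-1387 - 959*Z = -1387 - 959*(-4600) = -1387 + 4411400 = 4410013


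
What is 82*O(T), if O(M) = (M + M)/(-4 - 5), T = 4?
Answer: -656/9 ≈ -72.889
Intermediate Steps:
O(M) = -2*M/9 (O(M) = (2*M)/(-9) = (2*M)*(-1/9) = -2*M/9)
82*O(T) = 82*(-2/9*4) = 82*(-8/9) = -656/9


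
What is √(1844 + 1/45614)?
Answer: √3836694666238/45614 ≈ 42.942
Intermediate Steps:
√(1844 + 1/45614) = √(84112217/45614) = √3836694666238/45614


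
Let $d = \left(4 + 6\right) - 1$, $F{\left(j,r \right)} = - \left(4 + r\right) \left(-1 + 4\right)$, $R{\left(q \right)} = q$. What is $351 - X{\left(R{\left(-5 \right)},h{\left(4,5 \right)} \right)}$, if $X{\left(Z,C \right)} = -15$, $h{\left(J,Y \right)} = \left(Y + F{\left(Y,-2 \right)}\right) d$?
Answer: $366$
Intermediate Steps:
$F{\left(j,r \right)} = -12 - 3 r$ ($F{\left(j,r \right)} = - \left(4 + r\right) 3 = - (12 + 3 r) = -12 - 3 r$)
$d = 9$ ($d = 10 - 1 = 9$)
$h{\left(J,Y \right)} = -54 + 9 Y$ ($h{\left(J,Y \right)} = \left(Y - 6\right) 9 = \left(-6 + Y\right) 9 = -54 + 9 Y$)
$351 - X{\left(R{\left(-5 \right)},h{\left(4,5 \right)} \right)} = 351 - -15 = 351 + 15 = 366$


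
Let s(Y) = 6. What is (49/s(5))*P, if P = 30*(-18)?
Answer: -4410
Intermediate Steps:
P = -540
(49/s(5))*P = (49/6)*(-540) = -4410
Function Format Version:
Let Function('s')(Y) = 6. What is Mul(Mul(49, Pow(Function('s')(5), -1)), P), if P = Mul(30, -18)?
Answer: -4410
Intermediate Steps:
P = -540
Mul(Mul(49, Pow(Function('s')(5), -1)), P) = Mul(Mul(49, Pow(6, -1)), -540) = Mul(Mul(49, Rational(1, 6)), -540) = Mul(Rational(49, 6), -540) = -4410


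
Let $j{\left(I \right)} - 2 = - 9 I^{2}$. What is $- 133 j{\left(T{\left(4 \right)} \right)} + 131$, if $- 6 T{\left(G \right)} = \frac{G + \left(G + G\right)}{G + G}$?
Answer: $- \frac{963}{16} \approx -60.188$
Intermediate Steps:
$T{\left(G \right)} = - \frac{1}{4}$ ($T{\left(G \right)} = - \frac{\left(G + \left(G + G\right)\right) \frac{1}{G + G}}{6} = - \frac{\left(G + 2 G\right) \frac{1}{2 G}}{6} = - \frac{3 G \frac{1}{2 G}}{6} = \left(- \frac{1}{6}\right) \frac{3}{2} = - \frac{1}{4}$)
$j{\left(I \right)} = 2 - 9 I^{2}$
$- 133 j{\left(T{\left(4 \right)} \right)} + 131 = - 133 \left(2 - 9 \left(- \frac{1}{4}\right)^{2}\right) + 131 = - 133 \left(2 - \frac{9}{16}\right) + 131 = \left(-133\right) \frac{23}{16} + 131 = - \frac{3059}{16} + 131 = - \frac{963}{16}$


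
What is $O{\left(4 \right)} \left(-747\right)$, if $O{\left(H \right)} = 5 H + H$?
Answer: $-17928$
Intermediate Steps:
$O{\left(H \right)} = 6 H$
$O{\left(4 \right)} \left(-747\right) = 6 \cdot 4 \left(-747\right) = 24 \left(-747\right) = -17928$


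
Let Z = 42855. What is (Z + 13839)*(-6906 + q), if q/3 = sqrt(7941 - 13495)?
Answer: -391528764 + 170082*I*sqrt(5554) ≈ -3.9153e+8 + 1.2675e+7*I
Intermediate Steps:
q = 3*I*sqrt(5554) (q = 3*sqrt(7941 - 13495) = 3*sqrt(-5554) = 3*(I*sqrt(5554)) = 3*I*sqrt(5554) ≈ 223.58*I)
(Z + 13839)*(-6906 + q) = (42855 + 13839)*(-6906 + 3*I*sqrt(5554)) = 56694*(-6906 + 3*I*sqrt(5554)) = -391528764 + 170082*I*sqrt(5554)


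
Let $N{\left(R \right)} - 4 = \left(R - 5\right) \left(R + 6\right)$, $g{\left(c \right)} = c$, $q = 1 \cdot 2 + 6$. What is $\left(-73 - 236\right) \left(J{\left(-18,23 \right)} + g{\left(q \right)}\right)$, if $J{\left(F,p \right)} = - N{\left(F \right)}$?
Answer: $84048$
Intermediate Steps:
$q = 8$ ($q = 2 + 6 = 8$)
$N{\left(R \right)} = 4 + \left(-5 + R\right) \left(6 + R\right)$ ($N{\left(R \right)} = 4 + \left(R - 5\right) \left(R + 6\right) = 4 + \left(-5 + R\right) \left(6 + R\right)$)
$J{\left(F,p \right)} = 26 - F - F^{2}$ ($J{\left(F,p \right)} = - (-26 + F + F^{2}) = 26 - F - F^{2}$)
$\left(-73 - 236\right) \left(J{\left(-18,23 \right)} + g{\left(q \right)}\right) = \left(-73 - 236\right) \left(\left(26 - -18 - \left(-18\right)^{2}\right) + 8\right) = - 309 \left(\left(26 + 18 - 324\right) + 8\right) = - 309 \left(-280 + 8\right) = \left(-309\right) \left(-272\right) = 84048$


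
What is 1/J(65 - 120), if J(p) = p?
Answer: -1/55 ≈ -0.018182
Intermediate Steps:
1/J(65 - 120) = 1/(65 - 120) = 1/(-55) = -1/55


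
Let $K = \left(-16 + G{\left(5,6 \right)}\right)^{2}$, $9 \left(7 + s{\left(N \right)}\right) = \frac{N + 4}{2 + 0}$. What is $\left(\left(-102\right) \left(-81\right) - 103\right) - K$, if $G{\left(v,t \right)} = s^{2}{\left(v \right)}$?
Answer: $\frac{119519}{16} \approx 7469.9$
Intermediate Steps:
$s{\left(N \right)} = - \frac{61}{9} + \frac{N}{18}$ ($s{\left(N \right)} = -7 + \frac{\left(N + 4\right) \frac{1}{2 + 0}}{9} = -7 + \frac{\left(4 + N\right) \frac{1}{2}}{9} = -7 + \frac{2 + \frac{N}{2}}{9} = -7 + \left(\frac{2}{9} + \frac{N}{18}\right) = - \frac{61}{9} + \frac{N}{18}$)
$G{\left(v,t \right)} = \left(- \frac{61}{9} + \frac{v}{18}\right)^{2}$
$K = \frac{11025}{16}$ ($K = \left(-16 + \frac{\left(-122 + 5\right)^{2}}{324}\right)^{2} = \left(-16 + \frac{\left(-117\right)^{2}}{324}\right)^{2} = \left(-16 + \frac{1}{324} \cdot 13689\right)^{2} = \left(-16 + \frac{169}{4}\right)^{2} = \left(\frac{105}{4}\right)^{2} = \frac{11025}{16} \approx 689.06$)
$\left(\left(-102\right) \left(-81\right) - 103\right) - K = \left(\left(-102\right) \left(-81\right) - 103\right) - \frac{11025}{16} = \left(8262 - 103\right) - \frac{11025}{16} = 8159 - \frac{11025}{16} = \frac{119519}{16}$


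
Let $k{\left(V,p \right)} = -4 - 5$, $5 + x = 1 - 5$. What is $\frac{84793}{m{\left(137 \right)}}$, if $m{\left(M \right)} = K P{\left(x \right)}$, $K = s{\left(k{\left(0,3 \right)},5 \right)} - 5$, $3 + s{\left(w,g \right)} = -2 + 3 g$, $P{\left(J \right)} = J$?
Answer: $- \frac{84793}{45} \approx -1884.3$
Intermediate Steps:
$x = -9$ ($x = -5 + \left(1 - 5\right) = -5 - 4 = -9$)
$k{\left(V,p \right)} = -9$
$s{\left(w,g \right)} = -5 + 3 g$ ($s{\left(w,g \right)} = -3 + \left(-2 + 3 g\right) = -5 + 3 g$)
$K = 5$ ($K = \left(-5 + 3 \cdot 5\right) - 5 = \left(-5 + 15\right) - 5 = 10 - 5 = 5$)
$m{\left(M \right)} = -45$ ($m{\left(M \right)} = 5 \left(-9\right) = -45$)
$\frac{84793}{m{\left(137 \right)}} = \frac{84793}{-45} = 84793 \left(- \frac{1}{45}\right) = - \frac{84793}{45}$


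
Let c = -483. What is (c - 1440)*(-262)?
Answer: 503826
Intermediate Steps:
(c - 1440)*(-262) = (-483 - 1440)*(-262) = -1923*(-262) = 503826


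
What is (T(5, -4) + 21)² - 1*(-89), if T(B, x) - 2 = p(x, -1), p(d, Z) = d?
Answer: 450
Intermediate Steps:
T(B, x) = 2 + x
(T(5, -4) + 21)² - 1*(-89) = ((2 - 4) + 21)² - 1*(-89) = (-2 + 21)² + 89 = 19² + 89 = 361 + 89 = 450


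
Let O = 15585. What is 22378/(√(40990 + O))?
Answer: 22378*√2263/11315 ≈ 94.083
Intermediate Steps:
22378/(√(40990 + O)) = 22378/(√(40990 + 15585)) = 22378/(√56575) = 22378/((5*√2263)) = 22378*(√2263/11315) = 22378*√2263/11315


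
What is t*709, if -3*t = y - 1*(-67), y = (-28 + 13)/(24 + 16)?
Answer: -377897/24 ≈ -15746.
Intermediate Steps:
y = -3/8 (y = -15/40 = -15*1/40 = -3/8 ≈ -0.37500)
t = -533/24 (t = -(-3/8 - 1*(-67))/3 = -(-3/8 + 67)/3 = -⅓*533/8 = -533/24 ≈ -22.208)
t*709 = -533/24*709 = -377897/24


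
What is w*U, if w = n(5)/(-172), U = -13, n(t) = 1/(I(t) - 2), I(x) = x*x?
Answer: 13/3956 ≈ 0.0032861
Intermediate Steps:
I(x) = x²
n(t) = 1/(-2 + t²) (n(t) = 1/(t² - 2) = 1/(-2 + t²))
w = -1/3956 (w = 1/(-2 + 5²*(-172)) = -1/172/(-2 + 25) = -1/172/23 = (1/23)*(-1/172) = -1/3956 ≈ -0.00025278)
w*U = -1/3956*(-13) = 13/3956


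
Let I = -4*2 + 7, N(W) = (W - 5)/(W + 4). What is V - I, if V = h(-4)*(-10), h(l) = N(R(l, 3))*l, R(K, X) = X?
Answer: -73/7 ≈ -10.429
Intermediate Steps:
N(W) = (-5 + W)/(4 + W)
I = -1 (I = -8 + 7 = -1)
h(l) = -2*l/7 (h(l) = ((-5 + 3)/(4 + 3))*l = (-2/7)*l = ((⅐)*(-2))*l = -2*l/7)
V = -80/7 (V = -2/7*(-4)*(-10) = (8/7)*(-10) = -80/7 ≈ -11.429)
V - I = -80/7 - 1*(-1) = -80/7 + 1 = -73/7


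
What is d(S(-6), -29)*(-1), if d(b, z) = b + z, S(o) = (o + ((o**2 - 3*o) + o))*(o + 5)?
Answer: 71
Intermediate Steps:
S(o) = (5 + o)*(o**2 - o) (S(o) = (o + (o**2 - 2*o))*(5 + o) = (o**2 - o)*(5 + o) = (5 + o)*(o**2 - o))
d(S(-6), -29)*(-1) = (-6*(-5 + (-6)**2 + 4*(-6)) - 29)*(-1) = (-6*(-5 + 36 - 24) - 29)*(-1) = (-6*7 - 29)*(-1) = (-42 - 29)*(-1) = -71*(-1) = 71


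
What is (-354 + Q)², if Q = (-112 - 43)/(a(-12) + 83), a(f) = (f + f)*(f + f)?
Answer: 54494700481/434281 ≈ 1.2548e+5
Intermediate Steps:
a(f) = 4*f² (a(f) = (2*f)*(2*f) = 4*f²)
Q = -155/659 (Q = (-112 - 43)/(4*(-12)² + 83) = -155/(4*144 + 83) = -155/(576 + 83) = -155/659 ≈ -0.23520)
(-354 + Q)² = (-354 - 155/659)² = (-233441/659)² = 54494700481/434281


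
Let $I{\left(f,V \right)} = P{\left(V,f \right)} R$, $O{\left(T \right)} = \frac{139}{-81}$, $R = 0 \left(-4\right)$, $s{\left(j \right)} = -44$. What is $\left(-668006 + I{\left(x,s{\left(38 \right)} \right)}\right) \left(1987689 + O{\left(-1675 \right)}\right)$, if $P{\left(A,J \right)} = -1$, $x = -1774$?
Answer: $- \frac{107550749576020}{81} \approx -1.3278 \cdot 10^{12}$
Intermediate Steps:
$R = 0$
$O{\left(T \right)} = - \frac{139}{81}$ ($O{\left(T \right)} = 139 \left(- \frac{1}{81}\right) = - \frac{139}{81}$)
$I{\left(f,V \right)} = 0$ ($I{\left(f,V \right)} = \left(-1\right) 0 = 0$)
$\left(-668006 + I{\left(x,s{\left(38 \right)} \right)}\right) \left(1987689 + O{\left(-1675 \right)}\right) = \left(-668006 + 0\right) \left(1987689 - \frac{139}{81}\right) = \left(-668006\right) \frac{161002670}{81} = - \frac{107550749576020}{81}$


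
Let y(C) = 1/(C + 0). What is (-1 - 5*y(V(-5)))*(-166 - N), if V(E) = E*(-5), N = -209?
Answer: -258/5 ≈ -51.600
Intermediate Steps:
V(E) = -5*E
y(C) = 1/C
(-1 - 5*y(V(-5)))*(-166 - N) = (-1 - 5/((-5*(-5))))*(-166 - 1*(-209)) = (-1 - 5/25)*(-166 + 209) = (-1 - 5*1/25)*43 = (-1 - ⅕)*43 = -6/5*43 = -258/5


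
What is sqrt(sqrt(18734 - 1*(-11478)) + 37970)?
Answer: sqrt(37970 + 2*sqrt(7553)) ≈ 195.30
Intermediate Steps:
sqrt(sqrt(18734 - 1*(-11478)) + 37970) = sqrt(sqrt(18734 + 11478) + 37970) = sqrt(sqrt(30212) + 37970) = sqrt(2*sqrt(7553) + 37970) = sqrt(37970 + 2*sqrt(7553))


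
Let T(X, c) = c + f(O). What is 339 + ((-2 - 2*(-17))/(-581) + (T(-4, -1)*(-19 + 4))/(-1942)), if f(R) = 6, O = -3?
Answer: 382475809/1128302 ≈ 338.98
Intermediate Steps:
T(X, c) = 6 + c (T(X, c) = c + 6 = 6 + c)
339 + ((-2 - 2*(-17))/(-581) + (T(-4, -1)*(-19 + 4))/(-1942)) = 339 + ((-2 - 2*(-17))/(-581) + ((6 - 1)*(-19 + 4))/(-1942)) = 339 + ((-2 + 34)*(-1/581) + (5*(-15))*(-1/1942)) = 339 + (32*(-1/581) - 75*(-1/1942)) = 339 + (-32/581 + 75/1942) = 339 - 18569/1128302 = 382475809/1128302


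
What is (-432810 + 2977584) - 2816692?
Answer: -271918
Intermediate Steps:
(-432810 + 2977584) - 2816692 = 2544774 - 2816692 = -271918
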